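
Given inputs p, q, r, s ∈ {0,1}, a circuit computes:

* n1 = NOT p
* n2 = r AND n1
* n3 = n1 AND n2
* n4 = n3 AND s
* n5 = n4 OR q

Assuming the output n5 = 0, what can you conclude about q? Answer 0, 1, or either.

0

n5 = n4 OR q must be 0, so both n4 = 0 and q = 0.
n4 = n3 AND s must be 0, so at least one of n3, s is 0.
Every assignment with n5 = 0 has q = 0; there are 7 such assignment(s).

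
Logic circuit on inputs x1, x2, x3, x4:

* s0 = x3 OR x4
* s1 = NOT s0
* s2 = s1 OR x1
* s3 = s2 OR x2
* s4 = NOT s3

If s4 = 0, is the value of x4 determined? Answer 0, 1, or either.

either

Both values of x4 occur among assignments with s4 = 0:
  x4=0: x1=0, x2=0, x3=0, x4=0
  x4=1: x1=0, x2=1, x3=0, x4=1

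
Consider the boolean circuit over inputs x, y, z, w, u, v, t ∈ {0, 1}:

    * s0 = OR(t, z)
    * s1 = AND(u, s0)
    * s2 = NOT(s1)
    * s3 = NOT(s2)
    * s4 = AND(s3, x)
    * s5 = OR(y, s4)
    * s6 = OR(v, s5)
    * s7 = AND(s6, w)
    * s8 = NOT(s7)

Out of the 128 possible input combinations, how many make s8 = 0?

s8 = NOT(s7) must be 0, so s7 = 1.
s7 = AND(s6, w) must be 1, so both s6 = 1 and w = 1.
Enumerating the 128 input combinations, 51 give s8 = 0 and 77 give s8 = 1.

51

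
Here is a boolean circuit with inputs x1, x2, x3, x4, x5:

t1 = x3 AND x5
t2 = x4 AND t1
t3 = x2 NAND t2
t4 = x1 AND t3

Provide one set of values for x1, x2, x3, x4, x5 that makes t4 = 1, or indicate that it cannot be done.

t4 = x1 AND t3 must be 1, so both x1 = 1 and t3 = 1.
t3 = x2 NAND t2 must be 1, so at least one of x2, t2 is 0.
Check with x1=1, x2=1, x3=1, x4=0, x5=0:
t1 = x3 AND x5 = 1 AND 0 = 0
t2 = x4 AND t1 = 0 AND 0 = 0
t3 = x2 NAND t2 = 1 NAND 0 = 1
t4 = x1 AND t3 = 1 AND 1 = 1
So t4 = 1 as required.

x1=1, x2=1, x3=1, x4=0, x5=0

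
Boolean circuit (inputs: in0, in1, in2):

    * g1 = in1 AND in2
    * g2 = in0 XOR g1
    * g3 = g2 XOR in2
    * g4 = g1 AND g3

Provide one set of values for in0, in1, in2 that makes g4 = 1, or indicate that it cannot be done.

Check with in0=1 in1=1 in2=1:
g1 = in1 AND in2 = 1 AND 1 = 1
g2 = in0 XOR g1 = 1 XOR 1 = 0
g3 = g2 XOR in2 = 0 XOR 1 = 1
g4 = g1 AND g3 = 1 AND 1 = 1
So g4 = 1 as required.

in0=1 in1=1 in2=1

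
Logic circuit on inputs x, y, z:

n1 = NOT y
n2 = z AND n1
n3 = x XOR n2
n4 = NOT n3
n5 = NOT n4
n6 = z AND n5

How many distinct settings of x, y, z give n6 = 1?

2

n6 = z AND n5 must be 1, so both z = 1 and n5 = 1.
n5 = NOT n4 must be 1, so n4 = 0.
Satisfying assignments:
  x=0, y=0, z=1
  x=1, y=1, z=1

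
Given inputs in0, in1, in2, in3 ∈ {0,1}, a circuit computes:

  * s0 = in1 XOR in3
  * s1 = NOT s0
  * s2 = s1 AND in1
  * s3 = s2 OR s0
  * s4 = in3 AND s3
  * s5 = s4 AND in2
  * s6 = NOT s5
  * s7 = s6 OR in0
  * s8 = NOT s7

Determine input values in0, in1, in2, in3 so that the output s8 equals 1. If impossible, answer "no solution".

s8 = NOT s7 must be 1, so s7 = 0.
s7 = s6 OR in0 must be 0, so both s6 = 0 and in0 = 0.
s6 = NOT s5 must be 0, so s5 = 1.
Check with in0=0, in1=1, in2=1, in3=1:
s0 = in1 XOR in3 = 1 XOR 1 = 0
s1 = NOT s0 = NOT 0 = 1
s2 = s1 AND in1 = 1 AND 1 = 1
s3 = s2 OR s0 = 1 OR 0 = 1
s4 = in3 AND s3 = 1 AND 1 = 1
s5 = s4 AND in2 = 1 AND 1 = 1
s6 = NOT s5 = NOT 1 = 0
s7 = s6 OR in0 = 0 OR 0 = 0
s8 = NOT s7 = NOT 0 = 1
So s8 = 1 as required.

in0=0, in1=1, in2=1, in3=1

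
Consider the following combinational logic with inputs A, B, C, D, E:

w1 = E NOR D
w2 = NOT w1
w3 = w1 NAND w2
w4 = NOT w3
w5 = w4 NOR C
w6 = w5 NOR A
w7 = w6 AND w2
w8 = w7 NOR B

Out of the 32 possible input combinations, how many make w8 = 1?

w8 = w7 NOR B must be 1, so both w7 = 0 and B = 0.
w7 = w6 AND w2 must be 0, so at least one of w6, w2 is 0.
Enumerating the 32 input combinations, 13 give w8 = 1 and 19 give w8 = 0.

13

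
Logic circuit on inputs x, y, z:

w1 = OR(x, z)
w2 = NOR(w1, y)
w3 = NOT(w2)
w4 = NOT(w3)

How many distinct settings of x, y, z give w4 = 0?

w4 = NOT(w3) must be 0, so w3 = 1.
w3 = NOT(w2) must be 1, so w2 = 0.
Enumerating the 8 input combinations, 7 give w4 = 0 and 1 give w4 = 1.

7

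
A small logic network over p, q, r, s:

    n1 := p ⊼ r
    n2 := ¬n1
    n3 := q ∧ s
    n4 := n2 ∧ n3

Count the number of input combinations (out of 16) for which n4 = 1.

n4 = n2 ∧ n3 must be 1, so both n2 = 1 and n3 = 1.
Enumerating the 16 input combinations, 1 give n4 = 1 and 15 give n4 = 0.

1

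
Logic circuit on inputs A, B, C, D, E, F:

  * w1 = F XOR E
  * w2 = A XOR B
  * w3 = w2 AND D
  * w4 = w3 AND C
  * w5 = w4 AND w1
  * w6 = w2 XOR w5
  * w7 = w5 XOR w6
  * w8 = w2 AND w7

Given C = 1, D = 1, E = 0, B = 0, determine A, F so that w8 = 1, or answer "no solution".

A=1, F=1

w8 = w2 AND w7 must be 1, so both w2 = 1 and w7 = 1.
w2 = A XOR B must be 1, so A and B differ.
Check with C = 1, D = 1, E = 0, B = 0 and A=1, F=1:
w1 = F XOR E = 1 XOR 0 = 1
w2 = A XOR B = 1 XOR 0 = 1
w3 = w2 AND D = 1 AND 1 = 1
w4 = w3 AND C = 1 AND 1 = 1
w5 = w4 AND w1 = 1 AND 1 = 1
w6 = w2 XOR w5 = 1 XOR 1 = 0
w7 = w5 XOR w6 = 1 XOR 0 = 1
w8 = w2 AND w7 = 1 AND 1 = 1
So w8 = 1.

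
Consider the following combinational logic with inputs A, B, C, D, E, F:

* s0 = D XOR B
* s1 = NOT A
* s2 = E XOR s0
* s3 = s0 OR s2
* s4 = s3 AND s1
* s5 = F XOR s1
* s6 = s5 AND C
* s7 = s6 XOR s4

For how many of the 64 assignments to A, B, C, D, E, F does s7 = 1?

28

s7 = s6 XOR s4 must be 1, so s6 and s4 differ.
Enumerating the 64 input combinations, 28 give s7 = 1 and 36 give s7 = 0.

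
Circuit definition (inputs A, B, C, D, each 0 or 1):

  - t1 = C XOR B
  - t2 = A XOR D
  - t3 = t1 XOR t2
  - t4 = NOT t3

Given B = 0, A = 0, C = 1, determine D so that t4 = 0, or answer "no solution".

Check with B = 0, A = 0, C = 1 and D=0:
t1 = C XOR B = 1 XOR 0 = 1
t2 = A XOR D = 0 XOR 0 = 0
t3 = t1 XOR t2 = 1 XOR 0 = 1
t4 = NOT t3 = NOT 1 = 0
So t4 = 0.

D=0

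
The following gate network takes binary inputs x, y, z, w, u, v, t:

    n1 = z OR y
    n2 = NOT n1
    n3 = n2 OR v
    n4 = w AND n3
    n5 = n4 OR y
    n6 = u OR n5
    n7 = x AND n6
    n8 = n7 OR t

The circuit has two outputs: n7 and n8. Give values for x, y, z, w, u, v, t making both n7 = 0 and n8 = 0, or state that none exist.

x=0, y=1, z=0, w=1, u=0, v=1, t=0

Check with x=0, y=1, z=0, w=1, u=0, v=1, t=0:
n1 = z OR y = 0 OR 1 = 1
n2 = NOT n1 = NOT 1 = 0
n3 = n2 OR v = 0 OR 1 = 1
n4 = w AND n3 = 1 AND 1 = 1
n5 = n4 OR y = 1 OR 1 = 1
n6 = u OR n5 = 0 OR 1 = 1
n7 = x AND n6 = 0 AND 1 = 0
n8 = n7 OR t = 0 OR 0 = 0
So n7 = 0 and n8 = 0.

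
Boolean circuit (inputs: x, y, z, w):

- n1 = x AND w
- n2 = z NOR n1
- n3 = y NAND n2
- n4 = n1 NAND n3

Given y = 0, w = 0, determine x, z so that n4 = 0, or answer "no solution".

With y = 0, w = 0 fixed, none of the 4 settings of x, z give n4 = 0.
For example, with x=0, z=0:
n1 = x AND w = 0 AND 0 = 0
n2 = z NOR n1 = 0 NOR 0 = 1
n3 = y NAND n2 = 0 NAND 1 = 1
n4 = n1 NAND n3 = 0 NAND 1 = 1
giving n4 = 1 ≠ 0.

no solution exists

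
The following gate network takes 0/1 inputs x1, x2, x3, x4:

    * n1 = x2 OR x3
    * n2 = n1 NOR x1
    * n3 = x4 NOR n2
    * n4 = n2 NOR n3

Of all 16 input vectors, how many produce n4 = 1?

n4 = n2 NOR n3 must be 1, so both n2 = 0 and n3 = 0.
n2 = n1 NOR x1 must be 0, so at least one of n1, x1 is 1.
n3 = x4 NOR n2 must be 0, so at least one of x4, n2 is 1.
Enumerating the 16 input combinations, 7 give n4 = 1 and 9 give n4 = 0.

7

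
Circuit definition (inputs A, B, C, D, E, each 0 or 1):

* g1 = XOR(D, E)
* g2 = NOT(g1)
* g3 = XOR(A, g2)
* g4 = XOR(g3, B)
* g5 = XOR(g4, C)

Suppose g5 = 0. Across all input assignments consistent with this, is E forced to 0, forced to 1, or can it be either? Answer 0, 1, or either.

either

Both values of E occur among assignments with g5 = 0:
  E=0: A=0, B=0, C=0, D=1, E=0
  E=1: A=0, B=0, C=0, D=0, E=1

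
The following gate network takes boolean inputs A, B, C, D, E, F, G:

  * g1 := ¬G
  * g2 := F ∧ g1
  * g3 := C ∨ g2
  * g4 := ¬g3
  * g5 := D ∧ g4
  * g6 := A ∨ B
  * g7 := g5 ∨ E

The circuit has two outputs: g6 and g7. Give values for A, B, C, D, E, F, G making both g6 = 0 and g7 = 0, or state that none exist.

Check with A=0, B=0, C=0, D=1, E=0, F=1, G=0:
g1 = ¬G = ¬0 = 1
g2 = F ∧ g1 = 1 ∧ 1 = 1
g3 = C ∨ g2 = 0 ∨ 1 = 1
g4 = ¬g3 = ¬1 = 0
g5 = D ∧ g4 = 1 ∧ 0 = 0
g6 = A ∨ B = 0 ∨ 0 = 0
g7 = g5 ∨ E = 0 ∨ 0 = 0
So g6 = 0 and g7 = 0.

A=0, B=0, C=0, D=1, E=0, F=1, G=0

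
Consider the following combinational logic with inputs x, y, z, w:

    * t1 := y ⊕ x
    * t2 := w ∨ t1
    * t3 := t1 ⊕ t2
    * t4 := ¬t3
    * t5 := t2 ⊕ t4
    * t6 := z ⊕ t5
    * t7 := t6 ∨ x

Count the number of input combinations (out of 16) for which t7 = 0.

4

t7 = t6 ∨ x must be 0, so both t6 = 0 and x = 0.
Enumerating the 16 input combinations, 4 give t7 = 0 and 12 give t7 = 1.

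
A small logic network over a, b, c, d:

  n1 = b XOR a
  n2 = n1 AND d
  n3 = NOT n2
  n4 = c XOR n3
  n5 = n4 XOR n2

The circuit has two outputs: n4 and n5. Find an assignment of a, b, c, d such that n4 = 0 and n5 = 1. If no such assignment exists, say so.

Check with a=0, b=1, c=0, d=1:
n1 = b XOR a = 1 XOR 0 = 1
n2 = n1 AND d = 1 AND 1 = 1
n3 = NOT n2 = NOT 1 = 0
n4 = c XOR n3 = 0 XOR 0 = 0
n5 = n4 XOR n2 = 0 XOR 1 = 1
So n4 = 0 and n5 = 1.

a=0, b=1, c=0, d=1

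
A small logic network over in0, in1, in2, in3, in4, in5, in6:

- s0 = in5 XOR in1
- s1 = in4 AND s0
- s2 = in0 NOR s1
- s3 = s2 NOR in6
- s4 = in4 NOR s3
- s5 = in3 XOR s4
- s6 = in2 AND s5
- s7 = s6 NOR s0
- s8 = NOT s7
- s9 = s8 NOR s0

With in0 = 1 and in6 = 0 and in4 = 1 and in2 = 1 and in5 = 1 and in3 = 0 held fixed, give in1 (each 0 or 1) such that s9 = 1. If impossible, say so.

in1=1

s9 = s8 NOR s0 must be 1, so both s8 = 0 and s0 = 0.
Check with in0 = 1 and in6 = 0 and in4 = 1 and in2 = 1 and in5 = 1 and in3 = 0 and in1=1:
s0 = in5 XOR in1 = 1 XOR 1 = 0
s1 = in4 AND s0 = 1 AND 0 = 0
s2 = in0 NOR s1 = 1 NOR 0 = 0
s3 = s2 NOR in6 = 0 NOR 0 = 1
s4 = in4 NOR s3 = 1 NOR 1 = 0
s5 = in3 XOR s4 = 0 XOR 0 = 0
s6 = in2 AND s5 = 1 AND 0 = 0
s7 = s6 NOR s0 = 0 NOR 0 = 1
s8 = NOT s7 = NOT 1 = 0
s9 = s8 NOR s0 = 0 NOR 0 = 1
So s9 = 1.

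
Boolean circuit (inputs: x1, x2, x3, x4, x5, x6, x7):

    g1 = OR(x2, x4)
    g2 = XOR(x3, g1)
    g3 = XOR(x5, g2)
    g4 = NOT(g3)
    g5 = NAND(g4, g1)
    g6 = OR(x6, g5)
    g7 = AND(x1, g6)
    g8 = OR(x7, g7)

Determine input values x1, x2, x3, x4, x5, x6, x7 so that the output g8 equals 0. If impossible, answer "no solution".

g8 = OR(x7, g7) must be 0, so both x7 = 0 and g7 = 0.
g7 = AND(x1, g6) must be 0, so at least one of x1, g6 is 0.
Check with x1=0 x2=1 x3=0 x4=0 x5=1 x6=1 x7=0:
g1 = OR(x2, x4) = OR(1, 0) = 1
g2 = XOR(x3, g1) = XOR(0, 1) = 1
g3 = XOR(x5, g2) = XOR(1, 1) = 0
g4 = NOT(g3) = NOT 0 = 1
g5 = NAND(g4, g1) = NAND(1, 1) = 0
g6 = OR(x6, g5) = OR(1, 0) = 1
g7 = AND(x1, g6) = AND(0, 1) = 0
g8 = OR(x7, g7) = OR(0, 0) = 0
So g8 = 0 as required.

x1=0 x2=1 x3=0 x4=0 x5=1 x6=1 x7=0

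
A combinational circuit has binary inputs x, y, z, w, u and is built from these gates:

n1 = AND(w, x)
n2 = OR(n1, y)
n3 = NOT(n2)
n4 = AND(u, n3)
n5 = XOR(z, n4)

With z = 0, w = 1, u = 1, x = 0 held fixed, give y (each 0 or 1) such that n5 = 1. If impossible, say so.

y=0

Check with z = 0, w = 1, u = 1, x = 0 and y=0:
n1 = AND(w, x) = AND(1, 0) = 0
n2 = OR(n1, y) = OR(0, 0) = 0
n3 = NOT(n2) = NOT 0 = 1
n4 = AND(u, n3) = AND(1, 1) = 1
n5 = XOR(z, n4) = XOR(0, 1) = 1
So n5 = 1.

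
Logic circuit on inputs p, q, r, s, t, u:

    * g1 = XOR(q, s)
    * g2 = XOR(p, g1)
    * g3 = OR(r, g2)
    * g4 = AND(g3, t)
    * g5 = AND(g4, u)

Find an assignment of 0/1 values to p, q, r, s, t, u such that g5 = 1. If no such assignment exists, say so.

p=0 q=1 r=1 s=0 t=1 u=1

g5 = AND(g4, u) must be 1, so both g4 = 1 and u = 1.
Check with p=0 q=1 r=1 s=0 t=1 u=1:
g1 = XOR(q, s) = XOR(1, 0) = 1
g2 = XOR(p, g1) = XOR(0, 1) = 1
g3 = OR(r, g2) = OR(1, 1) = 1
g4 = AND(g3, t) = AND(1, 1) = 1
g5 = AND(g4, u) = AND(1, 1) = 1
So g5 = 1 as required.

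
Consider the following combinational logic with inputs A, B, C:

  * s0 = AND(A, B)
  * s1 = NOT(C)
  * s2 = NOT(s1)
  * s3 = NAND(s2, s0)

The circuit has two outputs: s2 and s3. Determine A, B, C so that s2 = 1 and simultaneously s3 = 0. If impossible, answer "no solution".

Check with A=1, B=1, C=1:
s0 = AND(A, B) = AND(1, 1) = 1
s1 = NOT(C) = NOT 1 = 0
s2 = NOT(s1) = NOT 0 = 1
s3 = NAND(s2, s0) = NAND(1, 1) = 0
So s2 = 1 and s3 = 0.

A=1, B=1, C=1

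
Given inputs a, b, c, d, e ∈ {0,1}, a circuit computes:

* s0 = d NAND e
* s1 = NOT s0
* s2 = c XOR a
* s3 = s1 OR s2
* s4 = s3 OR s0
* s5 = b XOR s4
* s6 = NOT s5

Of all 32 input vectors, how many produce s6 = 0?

s6 = NOT s5 must be 0, so s5 = 1.
Enumerating the 32 input combinations, 16 give s6 = 0 and 16 give s6 = 1.

16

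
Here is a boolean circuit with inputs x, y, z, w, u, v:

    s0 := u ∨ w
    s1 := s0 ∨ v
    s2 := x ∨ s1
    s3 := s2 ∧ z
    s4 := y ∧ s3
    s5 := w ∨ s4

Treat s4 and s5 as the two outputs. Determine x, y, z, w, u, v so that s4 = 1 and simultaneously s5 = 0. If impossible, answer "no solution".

Across all 64 input combinations, none give both s4 = 1 and s5 = 0.

no solution exists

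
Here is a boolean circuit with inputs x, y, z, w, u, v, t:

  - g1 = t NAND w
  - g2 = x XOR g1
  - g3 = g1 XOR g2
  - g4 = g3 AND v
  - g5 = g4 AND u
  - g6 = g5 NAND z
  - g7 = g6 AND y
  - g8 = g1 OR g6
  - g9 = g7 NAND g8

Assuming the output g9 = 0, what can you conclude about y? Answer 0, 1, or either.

1

g9 = g7 NAND g8 must be 0, so both g7 = 1 and g8 = 1.
g7 = g6 AND y must be 1, so both g6 = 1 and y = 1.
Every assignment with g9 = 0 has y = 1; there are 60 such assignment(s).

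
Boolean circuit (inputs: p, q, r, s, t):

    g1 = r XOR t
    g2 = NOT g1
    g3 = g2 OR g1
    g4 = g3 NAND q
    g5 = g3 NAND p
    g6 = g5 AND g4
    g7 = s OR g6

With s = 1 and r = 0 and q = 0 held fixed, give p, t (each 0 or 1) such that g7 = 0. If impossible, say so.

With s = 1 and r = 0 and q = 0 fixed, none of the 4 settings of p, t give g7 = 0.
For example, with p=1, t=0:
g1 = r XOR t = 0 XOR 0 = 0
g2 = NOT g1 = NOT 0 = 1
g3 = g2 OR g1 = 1 OR 0 = 1
g4 = g3 NAND q = 1 NAND 0 = 1
g5 = g3 NAND p = 1 NAND 1 = 0
g6 = g5 AND g4 = 0 AND 1 = 0
g7 = s OR g6 = 1 OR 0 = 1
giving g7 = 1 ≠ 0.

no solution exists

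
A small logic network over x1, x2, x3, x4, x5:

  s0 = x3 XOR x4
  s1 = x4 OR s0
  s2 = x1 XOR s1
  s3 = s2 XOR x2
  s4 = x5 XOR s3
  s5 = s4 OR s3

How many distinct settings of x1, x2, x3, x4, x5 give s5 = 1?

24

s5 = s4 OR s3 must be 1, so at least one of s4, s3 is 1.
Enumerating the 32 input combinations, 24 give s5 = 1 and 8 give s5 = 0.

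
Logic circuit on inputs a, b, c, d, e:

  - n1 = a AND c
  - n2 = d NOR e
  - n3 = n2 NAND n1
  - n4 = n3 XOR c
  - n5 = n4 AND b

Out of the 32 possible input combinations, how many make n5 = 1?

9

n5 = n4 AND b must be 1, so both n4 = 1 and b = 1.
n4 = n3 XOR c must be 1, so n3 and c differ.
Enumerating the 32 input combinations, 9 give n5 = 1 and 23 give n5 = 0.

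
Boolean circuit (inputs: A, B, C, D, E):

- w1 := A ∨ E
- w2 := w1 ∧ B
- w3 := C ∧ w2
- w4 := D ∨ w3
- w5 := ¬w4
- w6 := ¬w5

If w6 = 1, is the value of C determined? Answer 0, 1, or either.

Both values of C occur among assignments with w6 = 1:
  C=0: A=0, B=0, C=0, D=1, E=0
  C=1: A=0, B=0, C=1, D=1, E=0

either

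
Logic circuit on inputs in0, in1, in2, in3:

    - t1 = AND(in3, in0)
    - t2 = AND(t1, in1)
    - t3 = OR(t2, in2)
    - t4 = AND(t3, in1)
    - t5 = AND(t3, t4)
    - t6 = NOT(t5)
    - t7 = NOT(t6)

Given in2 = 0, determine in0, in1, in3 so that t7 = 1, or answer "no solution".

in0=1 in1=1 in3=1

t7 = NOT(t6) must be 1, so t6 = 0.
t6 = NOT(t5) must be 0, so t5 = 1.
Check with in2 = 0 and in0=1, in1=1, in3=1:
t1 = AND(in3, in0) = AND(1, 1) = 1
t2 = AND(t1, in1) = AND(1, 1) = 1
t3 = OR(t2, in2) = OR(1, 0) = 1
t4 = AND(t3, in1) = AND(1, 1) = 1
t5 = AND(t3, t4) = AND(1, 1) = 1
t6 = NOT(t5) = NOT 1 = 0
t7 = NOT(t6) = NOT 0 = 1
So t7 = 1.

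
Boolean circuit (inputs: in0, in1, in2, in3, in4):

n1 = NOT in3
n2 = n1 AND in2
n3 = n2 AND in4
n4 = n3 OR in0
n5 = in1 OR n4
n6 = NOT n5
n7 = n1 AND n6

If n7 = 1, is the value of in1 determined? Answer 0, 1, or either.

n7 = n1 AND n6 must be 1, so both n1 = 1 and n6 = 1.
n1 = NOT in3 must be 1, so in3 = 0.
Every assignment with n7 = 1 has in1 = 0; there are 3 such assignment(s).
  in0=0, in1=0, in2=0, in3=0, in4=0
  in0=0, in1=0, in2=0, in3=0, in4=1
  in0=0, in1=0, in2=1, in3=0, in4=0

0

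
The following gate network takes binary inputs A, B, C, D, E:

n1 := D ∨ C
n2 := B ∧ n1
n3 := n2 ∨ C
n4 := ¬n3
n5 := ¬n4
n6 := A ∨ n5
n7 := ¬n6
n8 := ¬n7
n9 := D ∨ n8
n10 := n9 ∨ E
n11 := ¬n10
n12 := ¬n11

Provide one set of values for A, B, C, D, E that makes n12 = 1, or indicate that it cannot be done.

A=1, B=1, C=1, D=1, E=0

n12 = ¬n11 must be 1, so n11 = 0.
n11 = ¬n10 must be 0, so n10 = 1.
n10 = n9 ∨ E must be 1, so at least one of n9, E is 1.
Check with A=1, B=1, C=1, D=1, E=0:
n1 = D ∨ C = 1 ∨ 1 = 1
n2 = B ∧ n1 = 1 ∧ 1 = 1
n3 = n2 ∨ C = 1 ∨ 1 = 1
n4 = ¬n3 = ¬1 = 0
n5 = ¬n4 = ¬0 = 1
n6 = A ∨ n5 = 1 ∨ 1 = 1
n7 = ¬n6 = ¬1 = 0
n8 = ¬n7 = ¬0 = 1
n9 = D ∨ n8 = 1 ∨ 1 = 1
n10 = n9 ∨ E = 1 ∨ 0 = 1
n11 = ¬n10 = ¬1 = 0
n12 = ¬n11 = ¬0 = 1
So n12 = 1 as required.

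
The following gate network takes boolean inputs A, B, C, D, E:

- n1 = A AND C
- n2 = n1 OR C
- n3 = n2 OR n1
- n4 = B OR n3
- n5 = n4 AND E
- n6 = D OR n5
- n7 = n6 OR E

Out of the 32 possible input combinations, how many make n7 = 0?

8

n7 = n6 OR E must be 0, so both n6 = 0 and E = 0.
n6 = D OR n5 must be 0, so both D = 0 and n5 = 0.
Enumerating the 32 input combinations, 8 give n7 = 0 and 24 give n7 = 1.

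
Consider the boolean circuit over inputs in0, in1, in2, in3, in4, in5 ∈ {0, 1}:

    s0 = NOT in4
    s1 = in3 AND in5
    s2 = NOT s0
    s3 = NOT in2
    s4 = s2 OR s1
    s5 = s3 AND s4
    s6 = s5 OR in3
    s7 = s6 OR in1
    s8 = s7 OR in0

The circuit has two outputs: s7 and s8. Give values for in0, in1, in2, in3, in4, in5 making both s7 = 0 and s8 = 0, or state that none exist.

Check with in0=0, in1=0, in2=1, in3=0, in4=1, in5=1:
s0 = NOT in4 = NOT 1 = 0
s1 = in3 AND in5 = 0 AND 1 = 0
s2 = NOT s0 = NOT 0 = 1
s3 = NOT in2 = NOT 1 = 0
s4 = s2 OR s1 = 1 OR 0 = 1
s5 = s3 AND s4 = 0 AND 1 = 0
s6 = s5 OR in3 = 0 OR 0 = 0
s7 = s6 OR in1 = 0 OR 0 = 0
s8 = s7 OR in0 = 0 OR 0 = 0
So s7 = 0 and s8 = 0.

in0=0, in1=0, in2=1, in3=0, in4=1, in5=1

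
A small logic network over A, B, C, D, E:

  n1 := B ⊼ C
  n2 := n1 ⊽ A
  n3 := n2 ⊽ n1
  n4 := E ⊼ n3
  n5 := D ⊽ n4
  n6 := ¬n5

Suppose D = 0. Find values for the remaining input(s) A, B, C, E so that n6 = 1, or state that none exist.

Check with D = 0 and A=0, B=0, C=0, E=1:
n1 = B ⊼ C = 0 ⊼ 0 = 1
n2 = n1 ⊽ A = 1 ⊽ 0 = 0
n3 = n2 ⊽ n1 = 0 ⊽ 1 = 0
n4 = E ⊼ n3 = 1 ⊼ 0 = 1
n5 = D ⊽ n4 = 0 ⊽ 1 = 0
n6 = ¬n5 = ¬0 = 1
So n6 = 1.

A=0, B=0, C=0, E=1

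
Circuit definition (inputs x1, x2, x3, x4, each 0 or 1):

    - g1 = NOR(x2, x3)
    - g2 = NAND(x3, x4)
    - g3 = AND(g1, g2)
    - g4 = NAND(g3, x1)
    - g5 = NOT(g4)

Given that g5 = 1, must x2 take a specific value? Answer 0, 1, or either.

0

g5 = NOT(g4) must be 1, so g4 = 0.
g4 = NAND(g3, x1) must be 0, so both g3 = 1 and x1 = 1.
Every assignment with g5 = 1 has x2 = 0; there are 2 such assignment(s).
  x1=1, x2=0, x3=0, x4=0
  x1=1, x2=0, x3=0, x4=1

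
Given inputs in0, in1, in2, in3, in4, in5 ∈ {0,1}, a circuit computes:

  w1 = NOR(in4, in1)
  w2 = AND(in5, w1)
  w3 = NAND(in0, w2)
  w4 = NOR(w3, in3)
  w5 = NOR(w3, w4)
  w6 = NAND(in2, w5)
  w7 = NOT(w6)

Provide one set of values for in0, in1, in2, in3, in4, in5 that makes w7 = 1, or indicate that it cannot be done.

in0=1, in1=0, in2=1, in3=1, in4=0, in5=1

w7 = NOT(w6) must be 1, so w6 = 0.
w6 = NAND(in2, w5) must be 0, so both in2 = 1 and w5 = 1.
w5 = NOR(w3, w4) must be 1, so both w3 = 0 and w4 = 0.
Check with in0=1, in1=0, in2=1, in3=1, in4=0, in5=1:
w1 = NOR(in4, in1) = NOR(0, 0) = 1
w2 = AND(in5, w1) = AND(1, 1) = 1
w3 = NAND(in0, w2) = NAND(1, 1) = 0
w4 = NOR(w3, in3) = NOR(0, 1) = 0
w5 = NOR(w3, w4) = NOR(0, 0) = 1
w6 = NAND(in2, w5) = NAND(1, 1) = 0
w7 = NOT(w6) = NOT 0 = 1
So w7 = 1 as required.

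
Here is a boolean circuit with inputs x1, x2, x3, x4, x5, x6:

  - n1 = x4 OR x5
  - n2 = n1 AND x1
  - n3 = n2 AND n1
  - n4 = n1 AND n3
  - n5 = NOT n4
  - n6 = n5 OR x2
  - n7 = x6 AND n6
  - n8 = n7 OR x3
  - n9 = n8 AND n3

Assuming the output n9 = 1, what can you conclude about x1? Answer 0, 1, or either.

n9 = n8 AND n3 must be 1, so both n8 = 1 and n3 = 1.
n8 = n7 OR x3 must be 1, so at least one of n7, x3 is 1.
Every assignment with n9 = 1 has x1 = 1; there are 15 such assignment(s).

1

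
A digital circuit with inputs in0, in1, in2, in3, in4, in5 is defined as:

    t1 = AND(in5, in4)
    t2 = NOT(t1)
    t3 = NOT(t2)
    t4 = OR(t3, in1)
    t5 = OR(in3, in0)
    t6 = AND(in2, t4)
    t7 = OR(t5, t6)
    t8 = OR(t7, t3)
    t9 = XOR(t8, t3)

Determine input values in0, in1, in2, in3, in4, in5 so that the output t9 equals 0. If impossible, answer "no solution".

in0=1 in1=0 in2=1 in3=0 in4=1 in5=1

Check with in0=1 in1=0 in2=1 in3=0 in4=1 in5=1:
t1 = AND(in5, in4) = AND(1, 1) = 1
t2 = NOT(t1) = NOT 1 = 0
t3 = NOT(t2) = NOT 0 = 1
t4 = OR(t3, in1) = OR(1, 0) = 1
t5 = OR(in3, in0) = OR(0, 1) = 1
t6 = AND(in2, t4) = AND(1, 1) = 1
t7 = OR(t5, t6) = OR(1, 1) = 1
t8 = OR(t7, t3) = OR(1, 1) = 1
t9 = XOR(t8, t3) = XOR(1, 1) = 0
So t9 = 0 as required.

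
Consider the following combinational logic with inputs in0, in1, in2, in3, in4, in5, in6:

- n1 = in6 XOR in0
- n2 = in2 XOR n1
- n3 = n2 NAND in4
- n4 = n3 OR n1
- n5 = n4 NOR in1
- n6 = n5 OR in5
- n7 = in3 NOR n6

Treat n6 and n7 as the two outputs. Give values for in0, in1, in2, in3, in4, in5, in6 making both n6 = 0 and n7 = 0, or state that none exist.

Check with in0=0, in1=0, in2=0, in3=1, in4=1, in5=0, in6=0:
n1 = in6 XOR in0 = 0 XOR 0 = 0
n2 = in2 XOR n1 = 0 XOR 0 = 0
n3 = n2 NAND in4 = 0 NAND 1 = 1
n4 = n3 OR n1 = 1 OR 0 = 1
n5 = n4 NOR in1 = 1 NOR 0 = 0
n6 = n5 OR in5 = 0 OR 0 = 0
n7 = in3 NOR n6 = 1 NOR 0 = 0
So n6 = 0 and n7 = 0.

in0=0, in1=0, in2=0, in3=1, in4=1, in5=0, in6=0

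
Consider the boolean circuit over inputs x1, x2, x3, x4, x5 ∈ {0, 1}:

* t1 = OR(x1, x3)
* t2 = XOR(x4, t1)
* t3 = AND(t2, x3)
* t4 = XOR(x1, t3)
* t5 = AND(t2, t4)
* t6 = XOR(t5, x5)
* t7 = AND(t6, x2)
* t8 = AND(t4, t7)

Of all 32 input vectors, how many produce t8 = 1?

4

t8 = AND(t4, t7) must be 1, so both t4 = 1 and t7 = 1.
t4 = XOR(x1, t3) must be 1, so x1 and t3 differ.
Satisfying assignments:
  x1=0, x2=1, x3=1, x4=0, x5=0
  x1=1, x2=1, x3=0, x4=0, x5=0
  x1=1, x2=1, x3=0, x4=1, x5=1
  x1=1, x2=1, x3=1, x4=1, x5=1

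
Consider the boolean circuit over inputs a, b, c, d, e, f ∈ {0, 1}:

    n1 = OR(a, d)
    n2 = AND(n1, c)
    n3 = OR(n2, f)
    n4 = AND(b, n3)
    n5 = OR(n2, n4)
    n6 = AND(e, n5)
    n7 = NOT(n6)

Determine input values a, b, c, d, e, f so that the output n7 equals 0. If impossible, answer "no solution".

n7 = NOT(n6) must be 0, so n6 = 1.
n6 = AND(e, n5) must be 1, so both e = 1 and n5 = 1.
Check with a=1, b=0, c=1, d=1, e=1, f=1:
n1 = OR(a, d) = OR(1, 1) = 1
n2 = AND(n1, c) = AND(1, 1) = 1
n3 = OR(n2, f) = OR(1, 1) = 1
n4 = AND(b, n3) = AND(0, 1) = 0
n5 = OR(n2, n4) = OR(1, 0) = 1
n6 = AND(e, n5) = AND(1, 1) = 1
n7 = NOT(n6) = NOT 1 = 0
So n7 = 0 as required.

a=1, b=0, c=1, d=1, e=1, f=1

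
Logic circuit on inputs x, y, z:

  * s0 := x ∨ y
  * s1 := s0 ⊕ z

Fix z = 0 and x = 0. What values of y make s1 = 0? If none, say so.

s1 = s0 ⊕ z must be 0, so s0 and z are equal.
Check with z = 0 and x = 0 and y=0:
s0 = x ∨ y = 0 ∨ 0 = 0
s1 = s0 ⊕ z = 0 ⊕ 0 = 0
So s1 = 0.

y=0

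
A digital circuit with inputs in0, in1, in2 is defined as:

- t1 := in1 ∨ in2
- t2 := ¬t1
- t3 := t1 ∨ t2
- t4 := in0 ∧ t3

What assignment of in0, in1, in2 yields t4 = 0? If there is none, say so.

t4 = in0 ∧ t3 must be 0, so at least one of in0, t3 is 0.
Check with in0=0, in1=0, in2=0:
t1 = in1 ∨ in2 = 0 ∨ 0 = 0
t2 = ¬t1 = ¬0 = 1
t3 = t1 ∨ t2 = 0 ∨ 1 = 1
t4 = in0 ∧ t3 = 0 ∧ 1 = 0
So t4 = 0 as required.

in0=0, in1=0, in2=0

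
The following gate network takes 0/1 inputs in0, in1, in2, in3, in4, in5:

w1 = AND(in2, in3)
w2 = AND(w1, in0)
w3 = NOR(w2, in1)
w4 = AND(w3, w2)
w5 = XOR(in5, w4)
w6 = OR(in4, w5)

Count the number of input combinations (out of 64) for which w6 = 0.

16

w6 = OR(in4, w5) must be 0, so both in4 = 0 and w5 = 0.
w5 = XOR(in5, w4) must be 0, so in5 and w4 are equal.
Enumerating the 64 input combinations, 16 give w6 = 0 and 48 give w6 = 1.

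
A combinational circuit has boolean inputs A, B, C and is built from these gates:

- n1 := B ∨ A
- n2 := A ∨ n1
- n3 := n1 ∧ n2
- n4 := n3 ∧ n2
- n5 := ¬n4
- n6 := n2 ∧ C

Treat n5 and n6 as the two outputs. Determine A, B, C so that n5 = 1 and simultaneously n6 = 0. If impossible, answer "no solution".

Check with A=0, B=0, C=0:
n1 = B ∨ A = 0 ∨ 0 = 0
n2 = A ∨ n1 = 0 ∨ 0 = 0
n3 = n1 ∧ n2 = 0 ∧ 0 = 0
n4 = n3 ∧ n2 = 0 ∧ 0 = 0
n5 = ¬n4 = ¬0 = 1
n6 = n2 ∧ C = 0 ∧ 0 = 0
So n5 = 1 and n6 = 0.

A=0, B=0, C=0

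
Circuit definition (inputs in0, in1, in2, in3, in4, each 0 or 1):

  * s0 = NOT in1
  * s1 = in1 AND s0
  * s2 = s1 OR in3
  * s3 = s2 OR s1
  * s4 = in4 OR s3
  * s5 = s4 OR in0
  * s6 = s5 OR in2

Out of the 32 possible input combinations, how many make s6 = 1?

s6 = s5 OR in2 must be 1, so at least one of s5, in2 is 1.
Enumerating the 32 input combinations, 30 give s6 = 1 and 2 give s6 = 0.

30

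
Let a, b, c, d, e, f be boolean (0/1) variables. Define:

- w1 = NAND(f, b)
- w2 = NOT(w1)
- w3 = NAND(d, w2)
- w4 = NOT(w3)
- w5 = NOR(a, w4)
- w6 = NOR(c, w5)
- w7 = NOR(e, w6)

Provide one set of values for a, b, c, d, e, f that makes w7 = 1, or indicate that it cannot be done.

Check with a=0, b=1, c=1, d=1, e=0, f=1:
w1 = NAND(f, b) = NAND(1, 1) = 0
w2 = NOT(w1) = NOT 0 = 1
w3 = NAND(d, w2) = NAND(1, 1) = 0
w4 = NOT(w3) = NOT 0 = 1
w5 = NOR(a, w4) = NOR(0, 1) = 0
w6 = NOR(c, w5) = NOR(1, 0) = 0
w7 = NOR(e, w6) = NOR(0, 0) = 1
So w7 = 1 as required.

a=0, b=1, c=1, d=1, e=0, f=1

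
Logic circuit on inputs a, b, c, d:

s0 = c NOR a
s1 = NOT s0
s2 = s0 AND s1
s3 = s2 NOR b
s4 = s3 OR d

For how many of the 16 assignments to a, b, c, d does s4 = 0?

4

s4 = s3 OR d must be 0, so both s3 = 0 and d = 0.
s3 = s2 NOR b must be 0, so at least one of s2, b is 1.
Satisfying assignments:
  a=0, b=1, c=0, d=0
  a=0, b=1, c=1, d=0
  a=1, b=1, c=0, d=0
  a=1, b=1, c=1, d=0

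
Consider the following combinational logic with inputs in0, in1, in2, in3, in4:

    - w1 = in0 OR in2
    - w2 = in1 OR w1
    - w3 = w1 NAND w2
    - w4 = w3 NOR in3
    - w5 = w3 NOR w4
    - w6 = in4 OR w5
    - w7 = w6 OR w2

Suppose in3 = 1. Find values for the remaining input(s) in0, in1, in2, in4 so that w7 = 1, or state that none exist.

in0=1, in1=1, in2=1, in4=1

w7 = w6 OR w2 must be 1, so at least one of w6, w2 is 1.
Check with in3 = 1 and in0=1, in1=1, in2=1, in4=1:
w1 = in0 OR in2 = 1 OR 1 = 1
w2 = in1 OR w1 = 1 OR 1 = 1
w3 = w1 NAND w2 = 1 NAND 1 = 0
w4 = w3 NOR in3 = 0 NOR 1 = 0
w5 = w3 NOR w4 = 0 NOR 0 = 1
w6 = in4 OR w5 = 1 OR 1 = 1
w7 = w6 OR w2 = 1 OR 1 = 1
So w7 = 1.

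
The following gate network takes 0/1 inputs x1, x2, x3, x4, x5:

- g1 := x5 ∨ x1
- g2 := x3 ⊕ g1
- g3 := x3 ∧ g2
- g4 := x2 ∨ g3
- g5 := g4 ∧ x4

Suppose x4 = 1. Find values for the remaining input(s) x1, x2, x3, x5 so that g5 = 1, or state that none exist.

Check with x4 = 1 and x1=1, x2=1, x3=1, x5=0:
g1 = x5 ∨ x1 = 0 ∨ 1 = 1
g2 = x3 ⊕ g1 = 1 ⊕ 1 = 0
g3 = x3 ∧ g2 = 1 ∧ 0 = 0
g4 = x2 ∨ g3 = 1 ∨ 0 = 1
g5 = g4 ∧ x4 = 1 ∧ 1 = 1
So g5 = 1.

x1=1, x2=1, x3=1, x5=0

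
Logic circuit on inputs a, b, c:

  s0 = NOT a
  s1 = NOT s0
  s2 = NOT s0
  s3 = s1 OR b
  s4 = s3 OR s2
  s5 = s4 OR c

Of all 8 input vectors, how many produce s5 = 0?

s5 = s4 OR c must be 0, so both s4 = 0 and c = 0.
s4 = s3 OR s2 must be 0, so both s3 = 0 and s2 = 0.
s3 = s1 OR b must be 0, so both s1 = 0 and b = 0.
Satisfying assignments:
  a=0, b=0, c=0

1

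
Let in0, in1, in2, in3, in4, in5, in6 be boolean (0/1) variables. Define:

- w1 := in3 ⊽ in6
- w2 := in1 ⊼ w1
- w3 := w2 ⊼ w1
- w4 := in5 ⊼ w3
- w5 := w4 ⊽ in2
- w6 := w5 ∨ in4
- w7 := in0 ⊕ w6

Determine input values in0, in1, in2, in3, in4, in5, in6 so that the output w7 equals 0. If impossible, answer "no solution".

in0=1 in1=1 in2=0 in3=0 in4=1 in5=1 in6=0

w7 = in0 ⊕ w6 must be 0, so in0 and w6 are equal.
Check with in0=1 in1=1 in2=0 in3=0 in4=1 in5=1 in6=0:
w1 = in3 ⊽ in6 = 0 ⊽ 0 = 1
w2 = in1 ⊼ w1 = 1 ⊼ 1 = 0
w3 = w2 ⊼ w1 = 0 ⊼ 1 = 1
w4 = in5 ⊼ w3 = 1 ⊼ 1 = 0
w5 = w4 ⊽ in2 = 0 ⊽ 0 = 1
w6 = w5 ∨ in4 = 1 ∨ 1 = 1
w7 = in0 ⊕ w6 = 1 ⊕ 1 = 0
So w7 = 0 as required.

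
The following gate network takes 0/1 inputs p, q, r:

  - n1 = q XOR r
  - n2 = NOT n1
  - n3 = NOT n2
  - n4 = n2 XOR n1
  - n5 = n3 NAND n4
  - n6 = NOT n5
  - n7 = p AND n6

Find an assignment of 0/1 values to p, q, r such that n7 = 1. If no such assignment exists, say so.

p=1, q=0, r=1

n7 = p AND n6 must be 1, so both p = 1 and n6 = 1.
Check with p=1, q=0, r=1:
n1 = q XOR r = 0 XOR 1 = 1
n2 = NOT n1 = NOT 1 = 0
n3 = NOT n2 = NOT 0 = 1
n4 = n2 XOR n1 = 0 XOR 1 = 1
n5 = n3 NAND n4 = 1 NAND 1 = 0
n6 = NOT n5 = NOT 0 = 1
n7 = p AND n6 = 1 AND 1 = 1
So n7 = 1 as required.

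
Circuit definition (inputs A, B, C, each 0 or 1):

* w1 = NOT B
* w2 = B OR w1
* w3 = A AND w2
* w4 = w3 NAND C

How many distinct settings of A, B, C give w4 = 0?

w4 = w3 NAND C must be 0, so both w3 = 1 and C = 1.
Satisfying assignments:
  A=1, B=0, C=1
  A=1, B=1, C=1

2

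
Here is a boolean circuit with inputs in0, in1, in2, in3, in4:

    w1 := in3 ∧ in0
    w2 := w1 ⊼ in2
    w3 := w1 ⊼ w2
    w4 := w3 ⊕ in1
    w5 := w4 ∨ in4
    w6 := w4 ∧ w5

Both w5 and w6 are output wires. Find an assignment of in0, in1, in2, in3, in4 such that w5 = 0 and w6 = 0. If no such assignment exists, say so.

Check with in0=0 in1=1 in2=1 in3=0 in4=0:
w1 = in3 ∧ in0 = 0 ∧ 0 = 0
w2 = w1 ⊼ in2 = 0 ⊼ 1 = 1
w3 = w1 ⊼ w2 = 0 ⊼ 1 = 1
w4 = w3 ⊕ in1 = 1 ⊕ 1 = 0
w5 = w4 ∨ in4 = 0 ∨ 0 = 0
w6 = w4 ∧ w5 = 0 ∧ 0 = 0
So w5 = 0 and w6 = 0.

in0=0 in1=1 in2=1 in3=0 in4=0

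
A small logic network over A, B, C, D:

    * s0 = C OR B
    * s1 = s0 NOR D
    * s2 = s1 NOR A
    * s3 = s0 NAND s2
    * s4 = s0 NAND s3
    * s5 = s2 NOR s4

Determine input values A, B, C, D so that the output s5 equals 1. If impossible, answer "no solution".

Check with A=1 B=0 C=1 D=1:
s0 = C OR B = 1 OR 0 = 1
s1 = s0 NOR D = 1 NOR 1 = 0
s2 = s1 NOR A = 0 NOR 1 = 0
s3 = s0 NAND s2 = 1 NAND 0 = 1
s4 = s0 NAND s3 = 1 NAND 1 = 0
s5 = s2 NOR s4 = 0 NOR 0 = 1
So s5 = 1 as required.

A=1 B=0 C=1 D=1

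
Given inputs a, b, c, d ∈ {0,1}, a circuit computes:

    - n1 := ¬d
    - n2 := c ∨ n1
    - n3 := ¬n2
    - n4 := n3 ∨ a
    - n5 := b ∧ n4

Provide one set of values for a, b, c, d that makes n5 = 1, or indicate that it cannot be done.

n5 = b ∧ n4 must be 1, so both b = 1 and n4 = 1.
n4 = n3 ∨ a must be 1, so at least one of n3, a is 1.
Check with a=1, b=1, c=1, d=0:
n1 = ¬d = ¬0 = 1
n2 = c ∨ n1 = 1 ∨ 1 = 1
n3 = ¬n2 = ¬1 = 0
n4 = n3 ∨ a = 0 ∨ 1 = 1
n5 = b ∧ n4 = 1 ∧ 1 = 1
So n5 = 1 as required.

a=1, b=1, c=1, d=0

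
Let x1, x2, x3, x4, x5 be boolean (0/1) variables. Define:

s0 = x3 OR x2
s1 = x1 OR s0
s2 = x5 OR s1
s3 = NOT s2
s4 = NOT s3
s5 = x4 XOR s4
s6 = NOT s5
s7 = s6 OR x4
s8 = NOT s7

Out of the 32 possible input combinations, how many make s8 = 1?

s8 = NOT s7 must be 1, so s7 = 0.
Enumerating the 32 input combinations, 15 give s8 = 1 and 17 give s8 = 0.

15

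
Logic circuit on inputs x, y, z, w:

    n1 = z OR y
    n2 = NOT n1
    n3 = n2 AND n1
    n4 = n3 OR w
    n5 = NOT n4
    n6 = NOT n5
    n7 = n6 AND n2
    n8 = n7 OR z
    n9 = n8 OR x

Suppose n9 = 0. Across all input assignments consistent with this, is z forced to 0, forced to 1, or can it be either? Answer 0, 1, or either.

0

n9 = n8 OR x must be 0, so both n8 = 0 and x = 0.
n8 = n7 OR z must be 0, so both n7 = 0 and z = 0.
Every assignment with n9 = 0 has z = 0; there are 3 such assignment(s).
  x=0, y=0, z=0, w=0
  x=0, y=1, z=0, w=0
  x=0, y=1, z=0, w=1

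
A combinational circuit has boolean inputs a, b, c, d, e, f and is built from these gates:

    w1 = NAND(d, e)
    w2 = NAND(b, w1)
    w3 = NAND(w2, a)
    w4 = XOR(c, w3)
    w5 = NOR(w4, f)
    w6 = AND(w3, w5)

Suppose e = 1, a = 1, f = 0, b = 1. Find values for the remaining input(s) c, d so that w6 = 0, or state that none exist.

Check with e = 1, a = 1, f = 0, b = 1 and c=1, d=1:
w1 = NAND(d, e) = NAND(1, 1) = 0
w2 = NAND(b, w1) = NAND(1, 0) = 1
w3 = NAND(w2, a) = NAND(1, 1) = 0
w4 = XOR(c, w3) = XOR(1, 0) = 1
w5 = NOR(w4, f) = NOR(1, 0) = 0
w6 = AND(w3, w5) = AND(0, 0) = 0
So w6 = 0.

c=1 d=1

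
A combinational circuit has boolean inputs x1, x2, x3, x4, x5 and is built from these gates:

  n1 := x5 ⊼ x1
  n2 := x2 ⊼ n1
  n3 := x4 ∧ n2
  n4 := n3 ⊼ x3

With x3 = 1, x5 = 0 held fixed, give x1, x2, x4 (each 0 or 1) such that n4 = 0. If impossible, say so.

x1=1, x2=0, x4=1

Check with x3 = 1, x5 = 0 and x1=1, x2=0, x4=1:
n1 = x5 ⊼ x1 = 0 ⊼ 1 = 1
n2 = x2 ⊼ n1 = 0 ⊼ 1 = 1
n3 = x4 ∧ n2 = 1 ∧ 1 = 1
n4 = n3 ⊼ x3 = 1 ⊼ 1 = 0
So n4 = 0.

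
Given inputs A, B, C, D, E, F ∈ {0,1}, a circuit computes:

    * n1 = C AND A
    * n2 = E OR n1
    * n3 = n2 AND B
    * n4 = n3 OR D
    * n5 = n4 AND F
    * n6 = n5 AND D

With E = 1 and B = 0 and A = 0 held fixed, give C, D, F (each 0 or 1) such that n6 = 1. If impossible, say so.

n6 = n5 AND D must be 1, so both n5 = 1 and D = 1.
Check with E = 1 and B = 0 and A = 0 and C=0, D=1, F=1:
n1 = C AND A = 0 AND 0 = 0
n2 = E OR n1 = 1 OR 0 = 1
n3 = n2 AND B = 1 AND 0 = 0
n4 = n3 OR D = 0 OR 1 = 1
n5 = n4 AND F = 1 AND 1 = 1
n6 = n5 AND D = 1 AND 1 = 1
So n6 = 1.

C=0 D=1 F=1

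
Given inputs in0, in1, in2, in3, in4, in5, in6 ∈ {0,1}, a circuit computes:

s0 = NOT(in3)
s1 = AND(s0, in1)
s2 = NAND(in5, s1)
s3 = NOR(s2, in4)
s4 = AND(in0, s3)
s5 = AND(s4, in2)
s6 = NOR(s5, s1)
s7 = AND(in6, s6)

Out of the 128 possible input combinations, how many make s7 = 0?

80

s7 = AND(in6, s6) must be 0, so at least one of in6, s6 is 0.
Enumerating the 128 input combinations, 80 give s7 = 0 and 48 give s7 = 1.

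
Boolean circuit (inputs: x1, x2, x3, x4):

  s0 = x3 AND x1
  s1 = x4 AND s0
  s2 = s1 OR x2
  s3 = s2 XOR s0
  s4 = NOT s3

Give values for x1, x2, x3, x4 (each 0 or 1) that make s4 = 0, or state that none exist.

x1=0, x2=1, x3=1, x4=1

s4 = NOT s3 must be 0, so s3 = 1.
s3 = s2 XOR s0 must be 1, so s2 and s0 differ.
Check with x1=0, x2=1, x3=1, x4=1:
s0 = x3 AND x1 = 1 AND 0 = 0
s1 = x4 AND s0 = 1 AND 0 = 0
s2 = s1 OR x2 = 0 OR 1 = 1
s3 = s2 XOR s0 = 1 XOR 0 = 1
s4 = NOT s3 = NOT 1 = 0
So s4 = 0 as required.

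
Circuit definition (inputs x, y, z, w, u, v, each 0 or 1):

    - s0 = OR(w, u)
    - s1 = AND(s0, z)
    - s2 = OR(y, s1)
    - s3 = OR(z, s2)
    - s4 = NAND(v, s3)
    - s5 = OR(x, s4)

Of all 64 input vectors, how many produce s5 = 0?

12

s5 = OR(x, s4) must be 0, so both x = 0 and s4 = 0.
s4 = NAND(v, s3) must be 0, so both v = 1 and s3 = 1.
s3 = OR(z, s2) must be 1, so at least one of z, s2 is 1.
Enumerating the 64 input combinations, 12 give s5 = 0 and 52 give s5 = 1.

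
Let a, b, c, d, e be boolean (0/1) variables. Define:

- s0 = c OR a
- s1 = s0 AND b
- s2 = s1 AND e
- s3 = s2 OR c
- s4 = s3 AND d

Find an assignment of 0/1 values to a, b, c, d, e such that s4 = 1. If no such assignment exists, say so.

s4 = s3 AND d must be 1, so both s3 = 1 and d = 1.
Check with a=0, b=0, c=1, d=1, e=0:
s0 = c OR a = 1 OR 0 = 1
s1 = s0 AND b = 1 AND 0 = 0
s2 = s1 AND e = 0 AND 0 = 0
s3 = s2 OR c = 0 OR 1 = 1
s4 = s3 AND d = 1 AND 1 = 1
So s4 = 1 as required.

a=0, b=0, c=1, d=1, e=0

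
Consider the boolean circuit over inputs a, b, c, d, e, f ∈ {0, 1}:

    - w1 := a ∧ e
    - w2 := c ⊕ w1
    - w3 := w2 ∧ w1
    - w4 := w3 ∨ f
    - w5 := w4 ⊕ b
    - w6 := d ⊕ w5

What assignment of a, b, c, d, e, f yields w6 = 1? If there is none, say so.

w6 = d ⊕ w5 must be 1, so d and w5 differ.
Check with a=1, b=1, c=0, d=1, e=1, f=1:
w1 = a ∧ e = 1 ∧ 1 = 1
w2 = c ⊕ w1 = 0 ⊕ 1 = 1
w3 = w2 ∧ w1 = 1 ∧ 1 = 1
w4 = w3 ∨ f = 1 ∨ 1 = 1
w5 = w4 ⊕ b = 1 ⊕ 1 = 0
w6 = d ⊕ w5 = 1 ⊕ 0 = 1
So w6 = 1 as required.

a=1, b=1, c=0, d=1, e=1, f=1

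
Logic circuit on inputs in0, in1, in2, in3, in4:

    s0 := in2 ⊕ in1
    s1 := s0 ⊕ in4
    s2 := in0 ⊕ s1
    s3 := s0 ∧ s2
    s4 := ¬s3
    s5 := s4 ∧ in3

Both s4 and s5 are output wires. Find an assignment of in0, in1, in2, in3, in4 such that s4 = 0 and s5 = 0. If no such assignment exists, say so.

Check with in0=0, in1=0, in2=1, in3=0, in4=0:
s0 = in2 ⊕ in1 = 1 ⊕ 0 = 1
s1 = s0 ⊕ in4 = 1 ⊕ 0 = 1
s2 = in0 ⊕ s1 = 0 ⊕ 1 = 1
s3 = s0 ∧ s2 = 1 ∧ 1 = 1
s4 = ¬s3 = ¬1 = 0
s5 = s4 ∧ in3 = 0 ∧ 0 = 0
So s4 = 0 and s5 = 0.

in0=0, in1=0, in2=1, in3=0, in4=0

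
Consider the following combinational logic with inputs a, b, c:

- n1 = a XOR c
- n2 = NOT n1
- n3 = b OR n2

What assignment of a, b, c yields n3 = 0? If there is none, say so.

a=1 b=0 c=0

n3 = b OR n2 must be 0, so both b = 0 and n2 = 0.
n2 = NOT n1 must be 0, so n1 = 1.
n1 = a XOR c must be 1, so a and c differ.
Check with a=1 b=0 c=0:
n1 = a XOR c = 1 XOR 0 = 1
n2 = NOT n1 = NOT 1 = 0
n3 = b OR n2 = 0 OR 0 = 0
So n3 = 0 as required.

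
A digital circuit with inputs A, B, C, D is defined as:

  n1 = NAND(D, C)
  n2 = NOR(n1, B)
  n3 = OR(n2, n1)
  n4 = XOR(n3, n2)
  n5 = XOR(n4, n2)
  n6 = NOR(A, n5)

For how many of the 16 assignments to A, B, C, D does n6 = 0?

15

n6 = NOR(A, n5) must be 0, so at least one of A, n5 is 1.
Enumerating the 16 input combinations, 15 give n6 = 0 and 1 give n6 = 1.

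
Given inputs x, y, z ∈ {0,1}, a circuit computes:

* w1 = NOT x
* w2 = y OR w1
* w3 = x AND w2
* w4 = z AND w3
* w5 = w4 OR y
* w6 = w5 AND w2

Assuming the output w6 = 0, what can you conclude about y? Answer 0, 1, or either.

w6 = w5 AND w2 must be 0, so at least one of w5, w2 is 0.
Every assignment with w6 = 0 has y = 0; there are 4 such assignment(s).
  x=0, y=0, z=0
  x=0, y=0, z=1
  x=1, y=0, z=0
  x=1, y=0, z=1

0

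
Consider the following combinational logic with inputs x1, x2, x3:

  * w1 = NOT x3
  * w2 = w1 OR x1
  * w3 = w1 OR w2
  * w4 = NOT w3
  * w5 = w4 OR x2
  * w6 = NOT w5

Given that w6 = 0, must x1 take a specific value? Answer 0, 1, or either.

either

Both values of x1 occur among assignments with w6 = 0:
  x1=0: x1=0, x2=0, x3=1
  x1=1: x1=1, x2=1, x3=0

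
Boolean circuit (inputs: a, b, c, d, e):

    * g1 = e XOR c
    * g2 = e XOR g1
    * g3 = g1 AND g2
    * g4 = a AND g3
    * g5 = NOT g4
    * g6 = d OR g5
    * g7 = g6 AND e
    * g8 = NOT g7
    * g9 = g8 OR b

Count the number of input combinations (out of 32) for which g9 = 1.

g9 = g8 OR b must be 1, so at least one of g8, b is 1.
Enumerating the 32 input combinations, 24 give g9 = 1 and 8 give g9 = 0.

24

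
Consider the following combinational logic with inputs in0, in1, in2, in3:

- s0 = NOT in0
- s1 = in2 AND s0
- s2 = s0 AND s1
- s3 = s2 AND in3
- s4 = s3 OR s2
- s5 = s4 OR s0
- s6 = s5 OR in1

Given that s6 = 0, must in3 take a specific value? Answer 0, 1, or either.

Both values of in3 occur among assignments with s6 = 0:
  in3=0: in0=1, in1=0, in2=0, in3=0
  in3=1: in0=1, in1=0, in2=0, in3=1

either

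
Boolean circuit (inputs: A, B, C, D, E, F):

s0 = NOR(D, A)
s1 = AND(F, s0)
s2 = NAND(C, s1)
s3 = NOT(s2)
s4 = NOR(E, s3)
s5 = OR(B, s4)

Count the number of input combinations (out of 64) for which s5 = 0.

s5 = OR(B, s4) must be 0, so both B = 0 and s4 = 0.
s4 = NOR(E, s3) must be 0, so at least one of E, s3 is 1.
Enumerating the 64 input combinations, 17 give s5 = 0 and 47 give s5 = 1.

17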